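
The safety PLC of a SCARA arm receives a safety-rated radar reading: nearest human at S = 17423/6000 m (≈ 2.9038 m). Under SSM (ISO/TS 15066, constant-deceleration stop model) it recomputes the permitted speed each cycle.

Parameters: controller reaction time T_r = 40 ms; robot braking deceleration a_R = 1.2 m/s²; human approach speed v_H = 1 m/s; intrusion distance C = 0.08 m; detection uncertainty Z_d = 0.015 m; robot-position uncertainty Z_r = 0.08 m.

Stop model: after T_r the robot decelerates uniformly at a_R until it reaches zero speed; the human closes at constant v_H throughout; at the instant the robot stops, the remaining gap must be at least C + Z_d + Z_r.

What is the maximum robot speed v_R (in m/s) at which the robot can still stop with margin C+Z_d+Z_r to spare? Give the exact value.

v_R_max = 17/10 m/s = 1.7000 m/s

at the boundary: (5/12)·v² + (131/150)·v + (-16133/6000) = 0
  disc = (131/150)² − 4·(5/12)·(-16133/6000) = 52441/10000 ; √disc = 229/100
  v_R = (−(131/150) + 229/100) / (2·(5/12)) = 17/10 m/s
check:
stop time T_s = (17/10)/(6/5) = 1.4167 s
robot covers v_R·T_r = 1.7000·0.0400 = 0.0680 m before braking
robot under decel: 1.7000²/(2·1.2000) = 1.2042 m
human over T_r+T_s: 1.0000·(0.0400+1.4167) = 1.4567 m
margins: 0.0800+0.0150+0.0800 = 0.1750 m
sum ≈ 0.0680+1.2042+1.4567+0.1750 ≈ 2.9038 m = S ✓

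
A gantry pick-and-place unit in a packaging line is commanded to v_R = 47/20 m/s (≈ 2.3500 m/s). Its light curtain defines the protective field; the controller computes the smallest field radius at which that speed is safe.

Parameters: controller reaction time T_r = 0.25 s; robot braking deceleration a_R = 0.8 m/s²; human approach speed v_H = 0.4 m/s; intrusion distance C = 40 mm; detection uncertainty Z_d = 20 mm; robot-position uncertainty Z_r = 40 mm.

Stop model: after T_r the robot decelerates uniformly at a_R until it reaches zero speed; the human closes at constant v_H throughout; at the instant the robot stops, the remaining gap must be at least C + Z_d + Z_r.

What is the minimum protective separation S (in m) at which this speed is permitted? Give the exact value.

T_s = v_R/a_R = (47/20)/(4/5) = 2.9375 s
robot in T_r: 2.3500·0.2500 = 0.5875 m
robot under decel: 2.3500²/(2·0.8000) = 3.4516 m
human over T_r+T_s: 0.4000·(0.2500+2.9375) = 1.2750 m
C+Z_d+Z_r = 0.0400+0.0200+0.0400 = 0.1000 m
S_min ≈ 0.5875+3.4516+1.2750+0.1000  ⇒  S_min = 693/128 m

S_min = 693/128 m = 5.4141 m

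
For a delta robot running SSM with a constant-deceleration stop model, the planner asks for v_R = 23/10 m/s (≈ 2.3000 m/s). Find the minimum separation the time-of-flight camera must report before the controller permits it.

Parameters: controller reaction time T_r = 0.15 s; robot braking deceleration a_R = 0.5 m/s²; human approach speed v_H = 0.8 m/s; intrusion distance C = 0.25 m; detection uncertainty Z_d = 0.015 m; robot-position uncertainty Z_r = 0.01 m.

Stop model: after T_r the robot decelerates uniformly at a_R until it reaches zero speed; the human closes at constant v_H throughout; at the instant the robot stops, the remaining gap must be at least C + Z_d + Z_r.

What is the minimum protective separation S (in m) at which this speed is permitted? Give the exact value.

S_min = 971/100 m = 9.7100 m

T_s = v_R/a_R = (23/10)/(1/2) = 4.6000 s
reaction-phase robot travel = 2.3000·0.1500 = 0.3450 m
braking distance = 2.3000²/(2·0.5000) = 5.2900 m
person approaches 0.8000·(0.1500+4.6000) = 3.8000 m
margins: 0.2500+0.0150+0.0100 = 0.2750 m
S_min ≈ 0.3450+5.2900+3.8000+0.2750  ⇒  S_min = 971/100 m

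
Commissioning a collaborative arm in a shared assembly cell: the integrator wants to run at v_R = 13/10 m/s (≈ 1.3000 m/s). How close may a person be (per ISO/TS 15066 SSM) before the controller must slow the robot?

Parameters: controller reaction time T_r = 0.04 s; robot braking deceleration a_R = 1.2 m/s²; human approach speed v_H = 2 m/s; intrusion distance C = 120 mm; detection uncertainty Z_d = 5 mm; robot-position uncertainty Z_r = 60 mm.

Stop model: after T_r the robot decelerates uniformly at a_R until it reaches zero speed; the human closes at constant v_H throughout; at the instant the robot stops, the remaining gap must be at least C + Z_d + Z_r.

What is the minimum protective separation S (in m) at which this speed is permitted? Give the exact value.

braking lasts T_s = (13/10)/(6/5) = 1.0833 s
robot in T_r: 1.3000·0.0400 = 0.0520 m
robot covers 1.3000·1.0833 − ½·1.2000·1.0833² = 0.7042 m while stopping
person approaches 2.0000·(0.0400+1.0833) = 2.2467 m
C+Z_d+Z_r = 0.1200+0.0050+0.0600 = 0.1850 m
S_min ≈ 0.0520+0.7042+2.2467+0.1850  ⇒  S_min = 19127/6000 m

S_min = 19127/6000 m = 3.1878 m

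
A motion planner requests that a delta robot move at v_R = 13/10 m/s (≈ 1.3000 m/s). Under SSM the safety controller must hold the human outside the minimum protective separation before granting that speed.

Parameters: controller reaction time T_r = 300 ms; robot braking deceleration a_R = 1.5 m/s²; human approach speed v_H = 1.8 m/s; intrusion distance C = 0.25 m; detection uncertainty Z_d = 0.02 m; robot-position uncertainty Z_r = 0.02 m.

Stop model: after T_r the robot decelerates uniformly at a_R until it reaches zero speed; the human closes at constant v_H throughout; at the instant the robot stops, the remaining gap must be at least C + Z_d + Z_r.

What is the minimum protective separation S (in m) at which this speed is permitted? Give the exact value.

braking lasts T_s = (13/10)/(3/2) = 0.8667 s
robot in T_r: 1.3000·0.3000 = 0.3900 m
robot covers 1.3000·0.8667 − ½·1.5000·0.8667² = 0.5633 m while stopping
human over T_r+T_s: 1.8000·(0.3000+0.8667) = 2.1000 m
margins: 0.2500+0.0200+0.0200 = 0.2900 m
S_min ≈ 0.3900+0.5633+2.1000+0.2900  ⇒  S_min = 1003/300 m

S_min = 1003/300 m = 3.3433 m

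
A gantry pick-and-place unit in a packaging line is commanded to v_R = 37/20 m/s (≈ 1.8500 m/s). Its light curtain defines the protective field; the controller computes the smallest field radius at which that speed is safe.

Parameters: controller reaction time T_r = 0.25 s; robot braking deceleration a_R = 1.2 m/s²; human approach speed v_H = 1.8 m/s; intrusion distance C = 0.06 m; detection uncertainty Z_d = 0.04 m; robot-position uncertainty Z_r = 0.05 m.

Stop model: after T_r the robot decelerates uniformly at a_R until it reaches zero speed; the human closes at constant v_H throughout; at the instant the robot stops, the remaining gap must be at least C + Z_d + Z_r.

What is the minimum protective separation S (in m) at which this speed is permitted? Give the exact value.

S_min = 5053/960 m = 5.2635 m

T_s = v_R/a_R = (37/20)/(6/5) = 1.5417 s
robot in T_r: 1.8500·0.2500 = 0.4625 m
robot under decel: 1.8500²/(2·1.2000) = 1.4260 m
human over T_r+T_s: 1.8000·(0.2500+1.5417) = 3.2250 m
C+Z_d+Z_r = 0.0600+0.0400+0.0500 = 0.1500 m
S_min ≈ 0.4625+1.4260+3.2250+0.1500  ⇒  S_min = 5053/960 m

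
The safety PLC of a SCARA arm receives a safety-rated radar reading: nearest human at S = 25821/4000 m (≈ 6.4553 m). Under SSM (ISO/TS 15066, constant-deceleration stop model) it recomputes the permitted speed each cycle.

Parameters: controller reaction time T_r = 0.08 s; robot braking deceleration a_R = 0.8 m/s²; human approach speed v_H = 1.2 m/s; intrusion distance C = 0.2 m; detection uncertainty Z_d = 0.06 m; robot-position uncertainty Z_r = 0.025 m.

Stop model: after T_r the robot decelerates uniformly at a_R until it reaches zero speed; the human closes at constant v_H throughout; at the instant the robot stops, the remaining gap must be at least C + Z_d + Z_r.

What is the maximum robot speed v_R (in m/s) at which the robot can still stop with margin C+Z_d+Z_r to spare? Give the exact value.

v_R_max = 21/10 m/s = 2.1000 m/s

collect terms ⇒ (5/8)·v_R² + (79/50)·v_R + (-24297/4000) = 0
  disc = (79/50)² − 4·(5/8)·(-24297/4000) = 707281/40000 ; √disc = 841/200
  v_R = (−(79/50) + 841/200) / (2·(5/8)) = 21/10 m/s
check:
stop time T_s = (21/10)/(4/5) = 2.6250 s
reaction-phase robot travel = 2.1000·0.0800 = 0.1680 m
robot under decel: 2.1000²/(2·0.8000) = 2.7563 m
human closes 1.2000·2.7050 = 3.2460 m
margins: 0.2000+0.0600+0.0250 = 0.2850 m
sum ≈ 0.1680+2.7563+3.2460+0.2850 ≈ 6.4553 m = S ✓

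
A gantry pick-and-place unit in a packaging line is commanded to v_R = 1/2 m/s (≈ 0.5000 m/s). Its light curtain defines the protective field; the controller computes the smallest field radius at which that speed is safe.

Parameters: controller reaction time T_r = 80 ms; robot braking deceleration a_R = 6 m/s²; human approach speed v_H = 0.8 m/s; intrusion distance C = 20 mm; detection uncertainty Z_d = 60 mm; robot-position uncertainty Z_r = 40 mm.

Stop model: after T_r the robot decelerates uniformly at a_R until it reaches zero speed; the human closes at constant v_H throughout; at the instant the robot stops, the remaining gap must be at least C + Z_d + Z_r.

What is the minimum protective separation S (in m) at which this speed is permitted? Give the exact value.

S_min = 623/2000 m = 0.3115 m

braking lasts T_s = (1/2)/6 = 0.0833 s
robot covers v_R·T_r = 0.5000·0.0800 = 0.0400 m before braking
braking distance = 0.5000²/(2·6.0000) = 0.0208 m
human closes 0.8000·0.1633 = 0.1307 m
margins: 0.0200+0.0600+0.0400 = 0.1200 m
S_min ≈ 0.0400+0.0208+0.1307+0.1200  ⇒  S_min = 623/2000 m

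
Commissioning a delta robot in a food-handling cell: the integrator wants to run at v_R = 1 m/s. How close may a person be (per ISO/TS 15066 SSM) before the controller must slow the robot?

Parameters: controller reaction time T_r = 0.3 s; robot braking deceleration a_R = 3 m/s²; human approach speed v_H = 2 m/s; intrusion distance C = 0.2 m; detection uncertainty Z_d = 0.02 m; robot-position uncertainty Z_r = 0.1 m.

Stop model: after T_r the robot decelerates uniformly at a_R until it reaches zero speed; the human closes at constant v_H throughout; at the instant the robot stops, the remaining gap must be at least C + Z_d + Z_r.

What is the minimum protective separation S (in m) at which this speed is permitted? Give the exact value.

braking lasts T_s = 1/3 = 0.3333 s
robot in T_r: 1.0000·0.3000 = 0.3000 m
robot covers 1.0000·0.3333 − ½·3.0000·0.3333² = 0.1667 m while stopping
human closes 2.0000·0.6333 = 1.2667 m
margins: 0.2000+0.0200+0.1000 = 0.3200 m
S_min ≈ 0.3000+0.1667+1.2667+0.3200  ⇒  S_min = 154/75 m

S_min = 154/75 m = 2.0533 m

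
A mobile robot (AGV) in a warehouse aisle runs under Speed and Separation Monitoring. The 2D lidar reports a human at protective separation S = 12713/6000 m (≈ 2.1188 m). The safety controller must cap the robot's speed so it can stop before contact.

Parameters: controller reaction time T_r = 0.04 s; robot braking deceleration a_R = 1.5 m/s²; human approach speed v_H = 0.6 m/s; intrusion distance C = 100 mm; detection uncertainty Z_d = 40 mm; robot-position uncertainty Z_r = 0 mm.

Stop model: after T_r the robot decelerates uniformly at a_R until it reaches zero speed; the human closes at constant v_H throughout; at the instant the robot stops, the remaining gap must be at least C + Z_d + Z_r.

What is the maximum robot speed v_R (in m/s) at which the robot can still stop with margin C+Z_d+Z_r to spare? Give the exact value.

v_R_max = 37/20 m/s = 1.8500 m/s

at the boundary: (1/3)·v² + (11/25)·v + (-11729/6000) = 0
  disc = (11/25)² − 4·(1/3)·(-11729/6000) = 63001/22500 ; √disc = 251/150
  v_R = (−(11/25) + 251/150) / (2·(1/3)) = 37/20 m/s
check:
T_s = v_R/a_R = (37/20)/(3/2) = 1.2333 s
robot covers v_R·T_r = 1.8500·0.0400 = 0.0740 m before braking
robot under decel: 1.8500²/(2·1.5000) = 1.1408 m
human over T_r+T_s: 0.6000·(0.0400+1.2333) = 0.7640 m
residual clearance needed = 0.1000+0.0400+0.0000 = 0.1400 m
sum ≈ 0.0740+1.1408+0.7640+0.1400 ≈ 2.1188 m = S ✓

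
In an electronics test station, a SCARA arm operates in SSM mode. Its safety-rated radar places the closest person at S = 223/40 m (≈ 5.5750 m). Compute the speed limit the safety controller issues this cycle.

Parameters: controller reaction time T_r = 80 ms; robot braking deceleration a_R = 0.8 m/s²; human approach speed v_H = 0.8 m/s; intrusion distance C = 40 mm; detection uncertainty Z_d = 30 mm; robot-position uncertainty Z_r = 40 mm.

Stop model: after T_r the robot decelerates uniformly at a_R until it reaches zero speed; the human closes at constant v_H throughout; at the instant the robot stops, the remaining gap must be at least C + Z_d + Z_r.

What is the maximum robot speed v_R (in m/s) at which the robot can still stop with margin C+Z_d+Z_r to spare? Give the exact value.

at the boundary: (5/8)·v² + (27/25)·v + (-5401/1000) = 0
  disc = (27/25)² − 4·(5/8)·(-5401/1000) = 146689/10000 ; √disc = 383/100
  v_R = (−(27/25) + 383/100) / (2·(5/8)) = 11/5 m/s
check:
braking lasts T_s = (11/5)/(4/5) = 2.7500 s
reaction-phase robot travel = 2.2000·0.0800 = 0.1760 m
robot covers 2.2000·2.7500 − ½·0.8000·2.7500² = 3.0250 m while stopping
person approaches 0.8000·(0.0800+2.7500) = 2.2640 m
residual clearance needed = 0.0400+0.0300+0.0400 = 0.1100 m
sum ≈ 0.1760+3.0250+2.2640+0.1100 ≈ 5.5750 m = S ✓

v_R_max = 11/5 m/s = 2.2000 m/s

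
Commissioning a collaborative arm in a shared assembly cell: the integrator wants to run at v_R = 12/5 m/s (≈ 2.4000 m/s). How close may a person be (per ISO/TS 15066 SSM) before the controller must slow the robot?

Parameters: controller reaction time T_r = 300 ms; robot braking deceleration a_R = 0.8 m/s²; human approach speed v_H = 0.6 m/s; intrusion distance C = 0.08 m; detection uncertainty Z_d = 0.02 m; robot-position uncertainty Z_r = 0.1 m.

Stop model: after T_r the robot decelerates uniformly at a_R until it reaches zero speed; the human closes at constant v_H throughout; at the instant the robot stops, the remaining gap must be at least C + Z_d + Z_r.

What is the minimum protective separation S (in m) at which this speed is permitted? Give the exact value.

S_min = 13/2 m = 6.5000 m

T_s = v_R/a_R = (12/5)/(4/5) = 3.0000 s
robot in T_r: 2.4000·0.3000 = 0.7200 m
robot under decel: 2.4000²/(2·0.8000) = 3.6000 m
person approaches 0.6000·(0.3000+3.0000) = 1.9800 m
margins: 0.0800+0.0200+0.1000 = 0.2000 m
S_min ≈ 0.7200+3.6000+1.9800+0.2000  ⇒  S_min = 13/2 m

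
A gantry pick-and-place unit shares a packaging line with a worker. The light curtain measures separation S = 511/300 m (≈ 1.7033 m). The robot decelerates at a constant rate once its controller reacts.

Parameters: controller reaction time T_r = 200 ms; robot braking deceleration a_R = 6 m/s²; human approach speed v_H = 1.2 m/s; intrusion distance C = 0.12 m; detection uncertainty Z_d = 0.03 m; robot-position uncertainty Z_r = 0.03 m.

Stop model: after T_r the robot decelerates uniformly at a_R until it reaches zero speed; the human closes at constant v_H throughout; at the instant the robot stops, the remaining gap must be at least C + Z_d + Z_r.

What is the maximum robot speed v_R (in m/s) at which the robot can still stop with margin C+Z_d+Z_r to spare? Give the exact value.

v_R_max = 11/5 m/s = 2.2000 m/s

at the boundary: (1/12)·v² + (2/5)·v + (-77/60) = 0
  disc = (2/5)² − 4·(1/12)·(-77/60) = 529/900 ; √disc = 23/30
  v_R = (−(2/5) + 23/30) / (2·(1/12)) = 11/5 m/s
check:
T_s = v_R/a_R = (11/5)/6 = 0.3667 s
reaction-phase robot travel = 2.2000·0.2000 = 0.4400 m
robot under decel: 2.2000²/(2·6.0000) = 0.4033 m
human over T_r+T_s: 1.2000·(0.2000+0.3667) = 0.6800 m
residual clearance needed = 0.1200+0.0300+0.0300 = 0.1800 m
sum ≈ 0.4400+0.4033+0.6800+0.1800 ≈ 1.7033 m = S ✓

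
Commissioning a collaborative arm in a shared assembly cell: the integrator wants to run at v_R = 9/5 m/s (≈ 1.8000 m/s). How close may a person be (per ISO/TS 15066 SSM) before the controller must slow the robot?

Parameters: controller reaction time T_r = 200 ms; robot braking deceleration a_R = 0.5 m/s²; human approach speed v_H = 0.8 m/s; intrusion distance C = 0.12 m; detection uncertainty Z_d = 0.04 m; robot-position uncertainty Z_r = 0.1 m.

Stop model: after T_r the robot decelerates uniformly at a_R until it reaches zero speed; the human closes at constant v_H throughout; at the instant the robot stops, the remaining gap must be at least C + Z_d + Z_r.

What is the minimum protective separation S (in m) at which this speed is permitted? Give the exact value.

T_s = v_R/a_R = (9/5)/(1/2) = 3.6000 s
robot in T_r: 1.8000·0.2000 = 0.3600 m
braking distance = 1.8000²/(2·0.5000) = 3.2400 m
human closes 0.8000·3.8000 = 3.0400 m
residual clearance needed = 0.1200+0.0400+0.1000 = 0.2600 m
S_min ≈ 0.3600+3.2400+3.0400+0.2600  ⇒  S_min = 69/10 m

S_min = 69/10 m = 6.9000 m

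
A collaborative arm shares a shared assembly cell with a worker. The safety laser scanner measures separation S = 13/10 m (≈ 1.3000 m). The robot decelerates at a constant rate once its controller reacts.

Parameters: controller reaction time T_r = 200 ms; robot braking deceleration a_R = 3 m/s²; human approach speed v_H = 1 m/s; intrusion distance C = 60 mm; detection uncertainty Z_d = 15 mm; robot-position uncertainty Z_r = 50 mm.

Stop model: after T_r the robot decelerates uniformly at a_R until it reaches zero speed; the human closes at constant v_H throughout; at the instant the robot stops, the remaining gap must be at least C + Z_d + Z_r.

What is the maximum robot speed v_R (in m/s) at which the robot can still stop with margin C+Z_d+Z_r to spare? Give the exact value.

collect terms ⇒ (1/6)·v_R² + (8/15)·v_R + (-39/40) = 0
  disc = (8/15)² − 4·(1/6)·(-39/40) = 841/900 ; √disc = 29/30
  v_R = (−(8/15) + 29/30) / (2·(1/6)) = 13/10 m/s
check:
braking lasts T_s = (13/10)/3 = 0.4333 s
robot in T_r: 1.3000·0.2000 = 0.2600 m
braking distance = 1.3000²/(2·3.0000) = 0.2817 m
human closes 1.0000·0.6333 = 0.6333 m
C+Z_d+Z_r = 0.0600+0.0150+0.0500 = 0.1250 m
sum ≈ 0.2600+0.2817+0.6333+0.1250 ≈ 1.3000 m = S ✓

v_R_max = 13/10 m/s = 1.3000 m/s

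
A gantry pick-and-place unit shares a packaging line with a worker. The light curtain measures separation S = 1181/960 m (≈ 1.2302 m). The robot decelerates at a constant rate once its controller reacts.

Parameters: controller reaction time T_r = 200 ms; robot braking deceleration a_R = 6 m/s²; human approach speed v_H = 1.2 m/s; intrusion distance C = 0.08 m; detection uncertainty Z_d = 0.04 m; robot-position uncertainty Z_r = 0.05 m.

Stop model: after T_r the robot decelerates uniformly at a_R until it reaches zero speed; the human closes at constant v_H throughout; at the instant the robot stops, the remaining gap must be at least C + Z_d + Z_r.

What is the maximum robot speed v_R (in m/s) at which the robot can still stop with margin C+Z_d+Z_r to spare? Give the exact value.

quadratic (1/12)·v² + (2/5)·v + (-3937/4800) = 0
  disc = (2/5)² − 4·(1/12)·(-3937/4800) = 6241/14400 ; √disc = 79/120
  v_R = (−(2/5) + 79/120) / (2·(1/12)) = 31/20 m/s
check:
braking lasts T_s = (31/20)/6 = 0.2583 s
robot in T_r: 1.5500·0.2000 = 0.3100 m
braking distance = 1.5500²/(2·6.0000) = 0.2002 m
human closes 1.2000·0.4583 = 0.5500 m
C+Z_d+Z_r = 0.0800+0.0400+0.0500 = 0.1700 m
sum ≈ 0.3100+0.2002+0.5500+0.1700 ≈ 1.2302 m = S ✓

v_R_max = 31/20 m/s = 1.5500 m/s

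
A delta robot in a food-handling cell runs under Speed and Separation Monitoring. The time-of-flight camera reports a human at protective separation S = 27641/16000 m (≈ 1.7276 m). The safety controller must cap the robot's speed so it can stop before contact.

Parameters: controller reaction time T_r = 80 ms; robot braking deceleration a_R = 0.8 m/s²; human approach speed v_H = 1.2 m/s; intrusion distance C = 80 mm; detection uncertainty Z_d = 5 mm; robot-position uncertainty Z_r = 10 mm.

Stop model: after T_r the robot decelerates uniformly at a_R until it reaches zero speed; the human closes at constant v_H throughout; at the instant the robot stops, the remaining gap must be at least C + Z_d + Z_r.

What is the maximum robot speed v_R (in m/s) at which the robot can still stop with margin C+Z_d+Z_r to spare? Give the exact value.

at the boundary: (5/8)·v² + (79/50)·v + (-4917/3200) = 0
  disc = (79/50)² − 4·(5/8)·(-4917/3200) = 1014049/160000 ; √disc = 1007/400
  v_R = (−(79/50) + 1007/400) / (2·(5/8)) = 3/4 m/s
check:
stop time T_s = (3/4)/(4/5) = 0.9375 s
robot covers v_R·T_r = 0.7500·0.0800 = 0.0600 m before braking
robot covers 0.7500·0.9375 − ½·0.8000·0.9375² = 0.3516 m while stopping
human over T_r+T_s: 1.2000·(0.0800+0.9375) = 1.2210 m
C+Z_d+Z_r = 0.0800+0.0050+0.0100 = 0.0950 m
sum ≈ 0.0600+0.3516+1.2210+0.0950 ≈ 1.7276 m = S ✓

v_R_max = 3/4 m/s = 0.7500 m/s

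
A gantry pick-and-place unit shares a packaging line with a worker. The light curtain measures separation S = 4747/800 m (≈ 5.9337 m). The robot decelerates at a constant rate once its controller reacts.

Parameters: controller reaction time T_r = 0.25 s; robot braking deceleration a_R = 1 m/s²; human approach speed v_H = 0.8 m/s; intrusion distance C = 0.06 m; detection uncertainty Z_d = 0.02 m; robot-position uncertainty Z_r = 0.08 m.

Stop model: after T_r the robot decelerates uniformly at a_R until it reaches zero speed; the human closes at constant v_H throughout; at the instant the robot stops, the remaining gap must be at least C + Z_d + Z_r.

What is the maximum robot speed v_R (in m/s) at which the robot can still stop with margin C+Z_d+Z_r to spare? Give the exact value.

v_R_max = 49/20 m/s = 2.4500 m/s

quadratic (1/2)·v² + (21/20)·v + (-4459/800) = 0
  disc = (21/20)² − 4·(1/2)·(-4459/800) = 49/4 ; √disc = 7/2
  v_R = (−(21/20) + 7/2) / (2·(1/2)) = 49/20 m/s
check:
braking lasts T_s = (49/20)/1 = 2.4500 s
reaction-phase robot travel = 2.4500·0.2500 = 0.6125 m
robot under decel: 2.4500²/(2·1.0000) = 3.0013 m
human over T_r+T_s: 0.8000·(0.2500+2.4500) = 2.1600 m
C+Z_d+Z_r = 0.0600+0.0200+0.0800 = 0.1600 m
sum ≈ 0.6125+3.0013+2.1600+0.1600 ≈ 5.9337 m = S ✓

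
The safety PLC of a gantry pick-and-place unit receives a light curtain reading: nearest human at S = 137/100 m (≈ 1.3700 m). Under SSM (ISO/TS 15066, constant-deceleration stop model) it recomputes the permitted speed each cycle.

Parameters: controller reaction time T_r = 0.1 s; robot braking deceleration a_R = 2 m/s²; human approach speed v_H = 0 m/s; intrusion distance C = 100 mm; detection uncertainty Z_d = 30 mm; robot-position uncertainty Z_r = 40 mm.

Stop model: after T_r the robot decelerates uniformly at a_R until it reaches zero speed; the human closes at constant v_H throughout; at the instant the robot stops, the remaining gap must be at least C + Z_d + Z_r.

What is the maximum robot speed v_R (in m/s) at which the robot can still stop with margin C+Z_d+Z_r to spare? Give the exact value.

quadratic (1/4)·v² + (1/10)·v + (-6/5) = 0
  disc = (1/10)² − 4·(1/4)·(-6/5) = 121/100 ; √disc = 11/10
  v_R = (−(1/10) + 11/10) / (2·(1/4)) = 2 m/s
check:
T_s = v_R/a_R = 2/2 = 1.0000 s
reaction-phase robot travel = 2.0000·0.1000 = 0.2000 m
robot under decel: 2.0000²/(2·2.0000) = 1.0000 m
human closes 0.0000·1.1000 = 0.0000 m
margins: 0.1000+0.0300+0.0400 = 0.1700 m
sum ≈ 0.2000+1.0000+0.0000+0.1700 ≈ 1.3700 m = S ✓

v_R_max = 2 m/s = 2.0000 m/s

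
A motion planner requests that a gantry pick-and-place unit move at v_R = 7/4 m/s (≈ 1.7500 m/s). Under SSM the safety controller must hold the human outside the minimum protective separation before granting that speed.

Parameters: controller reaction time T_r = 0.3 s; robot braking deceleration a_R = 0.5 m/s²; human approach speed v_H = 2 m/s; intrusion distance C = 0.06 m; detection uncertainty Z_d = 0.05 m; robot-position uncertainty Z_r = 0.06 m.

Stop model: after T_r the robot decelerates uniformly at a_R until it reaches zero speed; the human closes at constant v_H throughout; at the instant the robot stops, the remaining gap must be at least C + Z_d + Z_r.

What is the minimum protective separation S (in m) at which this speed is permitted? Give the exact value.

S_min = 4543/400 m = 11.3575 m

T_s = v_R/a_R = (7/4)/(1/2) = 3.5000 s
robot covers v_R·T_r = 1.7500·0.3000 = 0.5250 m before braking
robot covers 1.7500·3.5000 − ½·0.5000·3.5000² = 3.0625 m while stopping
human over T_r+T_s: 2.0000·(0.3000+3.5000) = 7.6000 m
margins: 0.0600+0.0500+0.0600 = 0.1700 m
S_min ≈ 0.5250+3.0625+7.6000+0.1700  ⇒  S_min = 4543/400 m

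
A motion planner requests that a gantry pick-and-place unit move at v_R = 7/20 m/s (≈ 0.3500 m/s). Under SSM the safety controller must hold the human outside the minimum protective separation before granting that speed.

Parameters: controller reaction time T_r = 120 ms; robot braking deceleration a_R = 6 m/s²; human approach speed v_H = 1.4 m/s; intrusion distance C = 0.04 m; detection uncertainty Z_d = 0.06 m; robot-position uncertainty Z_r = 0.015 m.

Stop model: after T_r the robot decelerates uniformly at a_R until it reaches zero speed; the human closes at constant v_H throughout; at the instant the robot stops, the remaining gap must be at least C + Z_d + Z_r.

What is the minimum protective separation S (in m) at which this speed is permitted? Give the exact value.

braking lasts T_s = (7/20)/6 = 0.0583 s
reaction-phase robot travel = 0.3500·0.1200 = 0.0420 m
braking distance = 0.3500²/(2·6.0000) = 0.0102 m
human closes 1.4000·0.1783 = 0.2497 m
residual clearance needed = 0.0400+0.0600+0.0150 = 0.1150 m
S_min ≈ 0.0420+0.0102+0.2497+0.1150  ⇒  S_min = 667/1600 m

S_min = 667/1600 m = 0.4169 m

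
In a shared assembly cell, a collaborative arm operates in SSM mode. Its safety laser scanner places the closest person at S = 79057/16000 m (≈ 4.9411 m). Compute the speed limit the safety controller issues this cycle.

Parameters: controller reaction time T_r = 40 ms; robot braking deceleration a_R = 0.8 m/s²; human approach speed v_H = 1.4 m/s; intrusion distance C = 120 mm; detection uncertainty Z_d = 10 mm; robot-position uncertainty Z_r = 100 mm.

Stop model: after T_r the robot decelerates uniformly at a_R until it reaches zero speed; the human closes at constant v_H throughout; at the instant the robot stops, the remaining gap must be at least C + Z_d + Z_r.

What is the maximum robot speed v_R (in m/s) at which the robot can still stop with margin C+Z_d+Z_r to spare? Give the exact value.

v_R_max = 33/20 m/s = 1.6500 m/s

collect terms ⇒ (5/8)·v_R² + (179/100)·v_R + (-74481/16000) = 0
  disc = (179/100)² − 4·(5/8)·(-74481/16000) = 2374681/160000 ; √disc = 1541/400
  v_R = (−(179/100) + 1541/400) / (2·(5/8)) = 33/20 m/s
check:
braking lasts T_s = (33/20)/(4/5) = 2.0625 s
reaction-phase robot travel = 1.6500·0.0400 = 0.0660 m
robot under decel: 1.6500²/(2·0.8000) = 1.7016 m
human closes 1.4000·2.1025 = 2.9435 m
margins: 0.1200+0.0100+0.1000 = 0.2300 m
sum ≈ 0.0660+1.7016+2.9435+0.2300 ≈ 4.9411 m = S ✓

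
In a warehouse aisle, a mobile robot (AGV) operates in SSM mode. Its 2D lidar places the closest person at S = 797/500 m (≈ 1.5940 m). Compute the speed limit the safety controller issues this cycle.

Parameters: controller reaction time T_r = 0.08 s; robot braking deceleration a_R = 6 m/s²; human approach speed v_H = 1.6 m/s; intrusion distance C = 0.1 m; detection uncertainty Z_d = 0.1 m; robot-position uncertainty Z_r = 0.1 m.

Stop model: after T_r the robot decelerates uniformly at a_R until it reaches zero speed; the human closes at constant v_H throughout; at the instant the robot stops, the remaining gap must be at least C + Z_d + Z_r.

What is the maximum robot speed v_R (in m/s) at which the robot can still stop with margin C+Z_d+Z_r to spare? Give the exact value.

at the boundary: (1/12)·v² + (26/75)·v + (-583/500) = 0
  disc = (26/75)² − 4·(1/12)·(-583/500) = 11449/22500 ; √disc = 107/150
  v_R = (−(26/75) + 107/150) / (2·(1/12)) = 11/5 m/s
check:
T_s = v_R/a_R = (11/5)/6 = 0.3667 s
robot in T_r: 2.2000·0.0800 = 0.1760 m
robot under decel: 2.2000²/(2·6.0000) = 0.4033 m
human closes 1.6000·0.4467 = 0.7147 m
residual clearance needed = 0.1000+0.1000+0.1000 = 0.3000 m
sum ≈ 0.1760+0.4033+0.7147+0.3000 ≈ 1.5940 m = S ✓

v_R_max = 11/5 m/s = 2.2000 m/s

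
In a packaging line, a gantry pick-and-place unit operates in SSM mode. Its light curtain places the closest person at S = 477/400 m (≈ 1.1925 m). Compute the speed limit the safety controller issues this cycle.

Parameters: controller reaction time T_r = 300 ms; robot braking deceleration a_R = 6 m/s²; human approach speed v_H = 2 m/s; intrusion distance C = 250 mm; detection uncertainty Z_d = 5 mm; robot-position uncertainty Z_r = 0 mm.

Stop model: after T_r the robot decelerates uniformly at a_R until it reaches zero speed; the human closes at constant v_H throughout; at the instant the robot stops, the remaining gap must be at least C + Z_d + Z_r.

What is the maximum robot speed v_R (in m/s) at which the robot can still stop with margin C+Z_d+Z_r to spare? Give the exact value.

v_R_max = 1/2 m/s = 0.5000 m/s

collect terms ⇒ (1/12)·v_R² + (19/30)·v_R + (-27/80) = 0
  disc = (19/30)² − 4·(1/12)·(-27/80) = 1849/3600 ; √disc = 43/60
  v_R = (−(19/30) + 43/60) / (2·(1/12)) = 1/2 m/s
check:
stop time T_s = (1/2)/6 = 0.0833 s
reaction-phase robot travel = 0.5000·0.3000 = 0.1500 m
braking distance = 0.5000²/(2·6.0000) = 0.0208 m
human over T_r+T_s: 2.0000·(0.3000+0.0833) = 0.7667 m
margins: 0.2500+0.0050+0.0000 = 0.2550 m
sum ≈ 0.1500+0.0208+0.7667+0.2550 ≈ 1.1925 m = S ✓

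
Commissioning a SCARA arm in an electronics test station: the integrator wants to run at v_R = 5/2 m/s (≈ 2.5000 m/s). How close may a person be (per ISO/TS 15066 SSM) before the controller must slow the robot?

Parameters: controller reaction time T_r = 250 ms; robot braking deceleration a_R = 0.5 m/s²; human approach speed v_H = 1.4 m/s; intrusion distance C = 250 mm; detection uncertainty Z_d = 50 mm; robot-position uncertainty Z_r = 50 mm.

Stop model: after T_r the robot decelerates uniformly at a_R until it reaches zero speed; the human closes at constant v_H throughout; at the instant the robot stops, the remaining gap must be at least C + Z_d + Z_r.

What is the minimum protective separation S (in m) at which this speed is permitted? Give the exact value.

braking lasts T_s = (5/2)/(1/2) = 5.0000 s
robot in T_r: 2.5000·0.2500 = 0.6250 m
braking distance = 2.5000²/(2·0.5000) = 6.2500 m
human over T_r+T_s: 1.4000·(0.2500+5.0000) = 7.3500 m
C+Z_d+Z_r = 0.2500+0.0500+0.0500 = 0.3500 m
S_min ≈ 0.6250+6.2500+7.3500+0.3500  ⇒  S_min = 583/40 m

S_min = 583/40 m = 14.5750 m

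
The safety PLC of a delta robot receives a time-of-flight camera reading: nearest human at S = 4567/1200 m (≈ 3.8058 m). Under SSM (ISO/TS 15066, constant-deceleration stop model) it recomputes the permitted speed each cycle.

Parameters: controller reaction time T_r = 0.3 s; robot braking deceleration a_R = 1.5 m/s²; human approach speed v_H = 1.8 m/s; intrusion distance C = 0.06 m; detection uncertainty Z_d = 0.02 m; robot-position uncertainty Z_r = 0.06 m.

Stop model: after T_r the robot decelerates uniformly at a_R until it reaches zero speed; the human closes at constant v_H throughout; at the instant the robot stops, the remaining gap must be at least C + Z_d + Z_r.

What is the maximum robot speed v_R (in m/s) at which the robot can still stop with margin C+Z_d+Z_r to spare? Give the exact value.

collect terms ⇒ (1/3)·v_R² + (3/2)·v_R + (-3751/1200) = 0
  disc = (3/2)² − 4·(1/3)·(-3751/1200) = 1444/225 ; √disc = 38/15
  v_R = (−(3/2) + 38/15) / (2·(1/3)) = 31/20 m/s
check:
braking lasts T_s = (31/20)/(3/2) = 1.0333 s
robot in T_r: 1.5500·0.3000 = 0.4650 m
braking distance = 1.5500²/(2·1.5000) = 0.8008 m
human closes 1.8000·1.3333 = 2.4000 m
residual clearance needed = 0.0600+0.0200+0.0600 = 0.1400 m
sum ≈ 0.4650+0.8008+2.4000+0.1400 ≈ 3.8058 m = S ✓

v_R_max = 31/20 m/s = 1.5500 m/s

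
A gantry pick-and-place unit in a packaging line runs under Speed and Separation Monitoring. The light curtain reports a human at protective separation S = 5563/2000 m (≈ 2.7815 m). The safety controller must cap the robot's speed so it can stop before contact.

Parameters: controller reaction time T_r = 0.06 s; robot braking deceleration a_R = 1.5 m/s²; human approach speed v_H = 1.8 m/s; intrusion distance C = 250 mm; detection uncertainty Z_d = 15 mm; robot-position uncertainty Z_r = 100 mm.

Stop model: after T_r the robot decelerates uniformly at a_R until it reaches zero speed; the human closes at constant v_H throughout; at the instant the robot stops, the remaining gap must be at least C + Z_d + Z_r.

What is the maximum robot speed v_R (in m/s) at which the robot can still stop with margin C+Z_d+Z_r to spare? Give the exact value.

v_R_max = 27/20 m/s = 1.3500 m/s

at the boundary: (1/3)·v² + (63/50)·v + (-4617/2000) = 0
  disc = (63/50)² − 4·(1/3)·(-4617/2000) = 2916/625 ; √disc = 54/25
  v_R = (−(63/50) + 54/25) / (2·(1/3)) = 27/20 m/s
check:
T_s = v_R/a_R = (27/20)/(3/2) = 0.9000 s
robot covers v_R·T_r = 1.3500·0.0600 = 0.0810 m before braking
braking distance = 1.3500²/(2·1.5000) = 0.6075 m
person approaches 1.8000·(0.0600+0.9000) = 1.7280 m
C+Z_d+Z_r = 0.2500+0.0150+0.1000 = 0.3650 m
sum ≈ 0.0810+0.6075+1.7280+0.3650 ≈ 2.7815 m = S ✓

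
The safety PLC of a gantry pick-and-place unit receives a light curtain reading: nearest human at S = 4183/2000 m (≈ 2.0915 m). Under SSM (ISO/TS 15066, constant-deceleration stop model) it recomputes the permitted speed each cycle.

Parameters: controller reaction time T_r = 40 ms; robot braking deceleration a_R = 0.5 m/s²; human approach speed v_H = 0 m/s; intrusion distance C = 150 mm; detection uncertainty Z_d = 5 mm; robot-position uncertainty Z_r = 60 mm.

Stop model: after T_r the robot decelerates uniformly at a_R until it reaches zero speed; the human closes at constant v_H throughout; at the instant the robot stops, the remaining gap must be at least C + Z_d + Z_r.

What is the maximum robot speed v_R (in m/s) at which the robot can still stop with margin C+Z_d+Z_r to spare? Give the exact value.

v_R_max = 27/20 m/s = 1.3500 m/s

collect terms ⇒ (1)·v_R² + (1/25)·v_R + (-3753/2000) = 0
  disc = (1/25)² − 4·(1)·(-3753/2000) = 18769/2500 ; √disc = 137/50
  v_R = (−(1/25) + 137/50) / (2·(1)) = 27/20 m/s
check:
T_s = v_R/a_R = (27/20)/(1/2) = 2.7000 s
robot covers v_R·T_r = 1.3500·0.0400 = 0.0540 m before braking
braking distance = 1.3500²/(2·0.5000) = 1.8225 m
human over T_r+T_s: 0.0000·(0.0400+2.7000) = 0.0000 m
margins: 0.1500+0.0050+0.0600 = 0.2150 m
sum ≈ 0.0540+1.8225+0.0000+0.2150 ≈ 2.0915 m = S ✓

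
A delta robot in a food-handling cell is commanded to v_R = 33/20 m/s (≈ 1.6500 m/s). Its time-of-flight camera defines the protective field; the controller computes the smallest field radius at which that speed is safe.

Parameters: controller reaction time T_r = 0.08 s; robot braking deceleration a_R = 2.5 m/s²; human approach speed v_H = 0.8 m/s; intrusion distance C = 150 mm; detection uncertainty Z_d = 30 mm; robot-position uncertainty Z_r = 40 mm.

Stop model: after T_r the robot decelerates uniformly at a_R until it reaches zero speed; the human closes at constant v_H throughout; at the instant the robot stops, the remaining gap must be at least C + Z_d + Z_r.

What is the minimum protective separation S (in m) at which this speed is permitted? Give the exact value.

stop time T_s = (33/20)/(5/2) = 0.6600 s
reaction-phase robot travel = 1.6500·0.0800 = 0.1320 m
robot under decel: 1.6500²/(2·2.5000) = 0.5445 m
human closes 0.8000·0.7400 = 0.5920 m
residual clearance needed = 0.1500+0.0300+0.0400 = 0.2200 m
S_min ≈ 0.1320+0.5445+0.5920+0.2200  ⇒  S_min = 2977/2000 m

S_min = 2977/2000 m = 1.4885 m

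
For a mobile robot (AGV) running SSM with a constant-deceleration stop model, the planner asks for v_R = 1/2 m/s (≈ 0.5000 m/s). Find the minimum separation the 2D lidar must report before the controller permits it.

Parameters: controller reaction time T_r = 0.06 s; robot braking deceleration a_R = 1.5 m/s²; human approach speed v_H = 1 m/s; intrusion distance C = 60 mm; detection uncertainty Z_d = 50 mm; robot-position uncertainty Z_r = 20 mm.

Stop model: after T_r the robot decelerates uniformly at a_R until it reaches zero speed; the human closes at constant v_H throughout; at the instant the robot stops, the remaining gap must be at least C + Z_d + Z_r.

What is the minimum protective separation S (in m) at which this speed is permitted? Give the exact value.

braking lasts T_s = (1/2)/(3/2) = 0.3333 s
robot in T_r: 0.5000·0.0600 = 0.0300 m
robot covers 0.5000·0.3333 − ½·1.5000·0.3333² = 0.0833 m while stopping
human over T_r+T_s: 1.0000·(0.0600+0.3333) = 0.3933 m
C+Z_d+Z_r = 0.0600+0.0500+0.0200 = 0.1300 m
S_min ≈ 0.0300+0.0833+0.3933+0.1300  ⇒  S_min = 191/300 m

S_min = 191/300 m = 0.6367 m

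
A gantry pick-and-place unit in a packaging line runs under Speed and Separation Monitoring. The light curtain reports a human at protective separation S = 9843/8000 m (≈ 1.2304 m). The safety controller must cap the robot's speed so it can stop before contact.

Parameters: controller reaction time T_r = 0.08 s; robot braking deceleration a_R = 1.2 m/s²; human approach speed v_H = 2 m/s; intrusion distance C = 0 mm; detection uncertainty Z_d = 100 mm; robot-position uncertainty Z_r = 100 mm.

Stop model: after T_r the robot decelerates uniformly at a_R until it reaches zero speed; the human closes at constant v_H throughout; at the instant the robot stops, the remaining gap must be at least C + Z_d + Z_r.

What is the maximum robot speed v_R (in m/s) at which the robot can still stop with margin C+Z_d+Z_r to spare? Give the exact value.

v_R_max = 9/20 m/s = 0.4500 m/s

at the boundary: (5/12)·v² + (131/75)·v + (-6963/8000) = 0
  disc = (131/75)² − 4·(5/12)·(-6963/8000) = 1620529/360000 ; √disc = 1273/600
  v_R = (−(131/75) + 1273/600) / (2·(5/12)) = 9/20 m/s
check:
braking lasts T_s = (9/20)/(6/5) = 0.3750 s
robot covers v_R·T_r = 0.4500·0.0800 = 0.0360 m before braking
robot under decel: 0.4500²/(2·1.2000) = 0.0844 m
person approaches 2.0000·(0.0800+0.3750) = 0.9100 m
residual clearance needed = 0.0000+0.1000+0.1000 = 0.2000 m
sum ≈ 0.0360+0.0844+0.9100+0.2000 ≈ 1.2304 m = S ✓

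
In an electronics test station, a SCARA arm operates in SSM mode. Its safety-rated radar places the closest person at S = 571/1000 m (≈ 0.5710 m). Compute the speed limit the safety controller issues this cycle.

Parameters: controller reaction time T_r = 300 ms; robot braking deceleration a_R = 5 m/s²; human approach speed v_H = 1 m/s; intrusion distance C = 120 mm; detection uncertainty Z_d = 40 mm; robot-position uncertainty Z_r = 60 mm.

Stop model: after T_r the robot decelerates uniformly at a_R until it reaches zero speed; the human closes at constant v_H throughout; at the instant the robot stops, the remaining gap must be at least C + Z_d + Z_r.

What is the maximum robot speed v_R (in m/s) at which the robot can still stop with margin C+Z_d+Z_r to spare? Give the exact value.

v_R_max = 1/10 m/s = 0.1000 m/s

at the boundary: (1/10)·v² + (1/2)·v + (-51/1000) = 0
  disc = (1/2)² − 4·(1/10)·(-51/1000) = 169/625 ; √disc = 13/25
  v_R = (−(1/2) + 13/25) / (2·(1/10)) = 1/10 m/s
check:
stop time T_s = (1/10)/5 = 0.0200 s
robot in T_r: 0.1000·0.3000 = 0.0300 m
braking distance = 0.1000²/(2·5.0000) = 0.0010 m
human over T_r+T_s: 1.0000·(0.3000+0.0200) = 0.3200 m
C+Z_d+Z_r = 0.1200+0.0400+0.0600 = 0.2200 m
sum ≈ 0.0300+0.0010+0.3200+0.2200 ≈ 0.5710 m = S ✓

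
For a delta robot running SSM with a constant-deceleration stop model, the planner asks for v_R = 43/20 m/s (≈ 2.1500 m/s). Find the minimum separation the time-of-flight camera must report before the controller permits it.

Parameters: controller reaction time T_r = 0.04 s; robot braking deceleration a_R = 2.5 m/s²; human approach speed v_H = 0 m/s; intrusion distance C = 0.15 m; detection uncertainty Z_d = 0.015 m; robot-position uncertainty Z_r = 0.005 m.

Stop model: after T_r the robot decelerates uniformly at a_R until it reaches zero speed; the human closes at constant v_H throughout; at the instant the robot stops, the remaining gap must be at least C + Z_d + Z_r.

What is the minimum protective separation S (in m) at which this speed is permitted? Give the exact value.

S_min = 2361/2000 m = 1.1805 m

T_s = v_R/a_R = (43/20)/(5/2) = 0.8600 s
robot in T_r: 2.1500·0.0400 = 0.0860 m
braking distance = 2.1500²/(2·2.5000) = 0.9245 m
human over T_r+T_s: 0.0000·(0.0400+0.8600) = 0.0000 m
C+Z_d+Z_r = 0.1500+0.0150+0.0050 = 0.1700 m
S_min ≈ 0.0860+0.9245+0.0000+0.1700  ⇒  S_min = 2361/2000 m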